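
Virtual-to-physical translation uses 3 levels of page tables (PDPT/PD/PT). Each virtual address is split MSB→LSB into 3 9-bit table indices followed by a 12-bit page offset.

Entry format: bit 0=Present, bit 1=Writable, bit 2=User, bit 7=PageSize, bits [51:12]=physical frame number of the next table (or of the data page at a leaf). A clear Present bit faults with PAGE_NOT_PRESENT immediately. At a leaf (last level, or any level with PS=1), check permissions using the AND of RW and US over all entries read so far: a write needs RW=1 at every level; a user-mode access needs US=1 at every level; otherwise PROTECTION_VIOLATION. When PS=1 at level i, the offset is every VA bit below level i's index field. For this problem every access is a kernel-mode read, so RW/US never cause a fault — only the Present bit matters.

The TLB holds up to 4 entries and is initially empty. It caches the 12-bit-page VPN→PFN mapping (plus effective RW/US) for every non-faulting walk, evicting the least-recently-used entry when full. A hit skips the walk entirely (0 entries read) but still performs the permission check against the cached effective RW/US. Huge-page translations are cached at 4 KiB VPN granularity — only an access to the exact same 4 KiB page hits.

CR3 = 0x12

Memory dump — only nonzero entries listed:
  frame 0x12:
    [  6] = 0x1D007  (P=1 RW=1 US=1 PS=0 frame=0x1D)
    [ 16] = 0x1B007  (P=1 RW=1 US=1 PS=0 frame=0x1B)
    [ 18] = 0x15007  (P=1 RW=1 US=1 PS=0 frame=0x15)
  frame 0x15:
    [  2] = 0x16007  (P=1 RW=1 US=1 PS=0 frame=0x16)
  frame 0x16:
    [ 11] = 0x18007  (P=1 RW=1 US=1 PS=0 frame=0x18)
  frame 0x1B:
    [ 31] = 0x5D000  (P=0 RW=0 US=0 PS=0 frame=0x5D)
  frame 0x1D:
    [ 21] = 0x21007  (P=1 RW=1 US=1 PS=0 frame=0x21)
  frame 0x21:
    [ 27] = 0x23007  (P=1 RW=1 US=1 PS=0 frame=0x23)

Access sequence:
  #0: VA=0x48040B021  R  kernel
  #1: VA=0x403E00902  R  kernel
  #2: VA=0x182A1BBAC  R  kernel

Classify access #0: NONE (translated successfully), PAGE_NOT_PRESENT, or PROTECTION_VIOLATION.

Per-access translation:
#0 VA=0x48040B021 (r,kernel):
  [0] read 0x12 idx=18: raw=0x15007 flags P=1 W=1 U=1 S=0
  [1] read 0x15 idx=2: raw=0x16007 flags P=1 W=1 U=1 S=0
  [2] read 0x16 idx=11: raw=0x18007 flags P=1 W=1 U=1 S=0
  → PA=0x18021  (3 entries read)
#1 VA=0x403E00902 (r,kernel):
  [0] read 0x12 idx=16: raw=0x1B007 flags P=1 W=1 U=1 S=0
  [1] read 0x1B idx=31: raw=0x5D000 flags P=0 W=0 U=0 S=0
  ✗ PAGE_NOT_PRESENT  [2 reads]
#2 VA=0x182A1BBAC (r,kernel):
  [0] read 0x12 idx=6: raw=0x1D007 flags P=1 W=1 U=1 S=0
  [1] read 0x1D idx=21: raw=0x21007 flags P=1 W=1 U=1 S=0
  [2] read 0x21 idx=27: raw=0x23007 flags P=1 W=1 U=1 S=0
  → PA=0x23BAC  (3 entries read)

Access #0 fault: NONE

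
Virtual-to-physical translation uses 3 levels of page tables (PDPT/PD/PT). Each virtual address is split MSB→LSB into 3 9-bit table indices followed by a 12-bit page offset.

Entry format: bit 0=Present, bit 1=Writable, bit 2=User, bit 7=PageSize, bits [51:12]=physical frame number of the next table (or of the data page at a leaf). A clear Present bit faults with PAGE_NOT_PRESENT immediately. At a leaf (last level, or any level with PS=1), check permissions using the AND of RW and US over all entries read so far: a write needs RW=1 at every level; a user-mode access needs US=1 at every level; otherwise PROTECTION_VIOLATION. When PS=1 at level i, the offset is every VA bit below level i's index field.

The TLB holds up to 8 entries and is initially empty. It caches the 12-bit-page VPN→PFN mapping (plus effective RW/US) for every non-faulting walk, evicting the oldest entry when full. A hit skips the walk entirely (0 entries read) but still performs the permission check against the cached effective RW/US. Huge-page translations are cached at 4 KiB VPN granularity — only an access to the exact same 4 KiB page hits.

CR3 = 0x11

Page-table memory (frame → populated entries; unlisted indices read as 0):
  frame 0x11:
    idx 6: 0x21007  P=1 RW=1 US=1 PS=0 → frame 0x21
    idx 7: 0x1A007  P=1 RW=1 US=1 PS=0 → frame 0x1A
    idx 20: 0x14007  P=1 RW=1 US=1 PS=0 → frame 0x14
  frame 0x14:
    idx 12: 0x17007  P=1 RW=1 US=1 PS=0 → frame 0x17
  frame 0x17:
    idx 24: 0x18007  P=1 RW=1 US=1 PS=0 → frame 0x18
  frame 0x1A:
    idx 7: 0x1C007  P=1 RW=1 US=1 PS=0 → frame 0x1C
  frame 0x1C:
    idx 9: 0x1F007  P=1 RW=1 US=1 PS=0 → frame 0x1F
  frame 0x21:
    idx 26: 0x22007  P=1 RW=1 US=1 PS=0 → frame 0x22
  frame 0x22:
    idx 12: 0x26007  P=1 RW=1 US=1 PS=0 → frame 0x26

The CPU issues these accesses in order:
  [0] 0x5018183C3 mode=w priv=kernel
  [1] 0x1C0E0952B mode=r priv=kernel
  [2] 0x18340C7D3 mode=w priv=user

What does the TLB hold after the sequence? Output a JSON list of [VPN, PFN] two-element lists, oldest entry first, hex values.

Trace:
#0 VA=0x5018183C3 (w,kernel):
  L0 @0x11[20] → 0x14007  P=1,RW=1,US=1,PS=0
  L1 @0x14[12] → 0x17007  P=1,RW=1,US=1,PS=0
  L2 @0x17[24] → 0x18007  P=1,RW=1,US=1,PS=0
  → PA=0x183C3  (3 entries read)
#1 VA=0x1C0E0952B (r,kernel):
  L0 @0x11[7] → 0x1A007  P=1,RW=1,US=1,PS=0
  L1 @0x1A[7] → 0x1C007  P=1,RW=1,US=1,PS=0
  L2 @0x1C[9] → 0x1F007  P=1,RW=1,US=1,PS=0
  → PA=0x1F52B  (3 entries read)
#2 VA=0x18340C7D3 (w,user):
  L0 @0x11[6] → 0x21007  P=1,RW=1,US=1,PS=0
  L1 @0x21[26] → 0x22007  P=1,RW=1,US=1,PS=0
  L2 @0x22[12] → 0x26007  P=1,RW=1,US=1,PS=0
  → PA=0x267D3  (3 entries read)

TLB: [["0x501818", "0x18"], ["0x1C0E09", "0x1F"], ["0x18340C", "0x26"]]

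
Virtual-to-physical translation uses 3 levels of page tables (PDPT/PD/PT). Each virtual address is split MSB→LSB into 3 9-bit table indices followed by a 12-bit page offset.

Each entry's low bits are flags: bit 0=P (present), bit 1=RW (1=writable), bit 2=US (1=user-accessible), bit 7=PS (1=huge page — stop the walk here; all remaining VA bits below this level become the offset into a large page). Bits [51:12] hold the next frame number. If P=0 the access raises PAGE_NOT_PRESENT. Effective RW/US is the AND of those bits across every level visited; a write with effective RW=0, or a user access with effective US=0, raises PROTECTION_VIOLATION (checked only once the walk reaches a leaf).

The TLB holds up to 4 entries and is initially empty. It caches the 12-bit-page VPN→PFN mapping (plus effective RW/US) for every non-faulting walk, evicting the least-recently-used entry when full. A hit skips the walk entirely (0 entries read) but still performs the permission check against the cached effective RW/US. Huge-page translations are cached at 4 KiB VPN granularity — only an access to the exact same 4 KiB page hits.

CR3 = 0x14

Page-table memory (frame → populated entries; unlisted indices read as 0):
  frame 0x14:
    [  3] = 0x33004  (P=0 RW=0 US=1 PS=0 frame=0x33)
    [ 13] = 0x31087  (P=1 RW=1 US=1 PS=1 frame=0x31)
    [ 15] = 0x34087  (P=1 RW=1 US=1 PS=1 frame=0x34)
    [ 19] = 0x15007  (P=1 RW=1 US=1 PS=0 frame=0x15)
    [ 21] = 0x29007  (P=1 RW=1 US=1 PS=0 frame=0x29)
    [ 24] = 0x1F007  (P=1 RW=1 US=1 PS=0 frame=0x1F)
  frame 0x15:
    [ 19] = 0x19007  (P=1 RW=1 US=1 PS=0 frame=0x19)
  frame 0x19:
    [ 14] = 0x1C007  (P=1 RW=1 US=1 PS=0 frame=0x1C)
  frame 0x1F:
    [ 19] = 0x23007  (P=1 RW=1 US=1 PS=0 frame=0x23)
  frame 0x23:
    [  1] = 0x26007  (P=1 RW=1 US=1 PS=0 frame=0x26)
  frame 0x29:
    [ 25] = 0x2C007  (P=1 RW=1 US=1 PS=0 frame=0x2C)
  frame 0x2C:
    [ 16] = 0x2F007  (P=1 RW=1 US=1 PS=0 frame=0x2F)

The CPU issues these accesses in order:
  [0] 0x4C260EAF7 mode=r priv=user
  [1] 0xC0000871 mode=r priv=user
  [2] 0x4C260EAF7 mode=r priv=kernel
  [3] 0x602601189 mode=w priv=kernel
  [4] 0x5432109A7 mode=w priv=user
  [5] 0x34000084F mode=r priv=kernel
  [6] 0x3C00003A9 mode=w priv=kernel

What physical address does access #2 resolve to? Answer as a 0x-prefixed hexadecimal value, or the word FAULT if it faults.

Walk each access:
#0 VA=0x4C260EAF7 (r,user):
  [0] read 0x14 idx=19: raw=0x15007 flags P=1 W=1 U=1 S=0
  [1] read 0x15 idx=19: raw=0x19007 flags P=1 W=1 U=1 S=0
  [2] read 0x19 idx=14: raw=0x1C007 flags P=1 W=1 U=1 S=0
  → PA=0x1CAF7  (3 entries read)
#1 VA=0xC0000871 (r,user):
  [0] read 0x14 idx=3: raw=0x33004 flags P=0 W=0 U=1 S=0
  → PAGE_NOT_PRESENT  (1 entries read)
#2 VA=0x4C260EAF7 (r,kernel):
  TLB hit vpn=0x4C260E → PA=0x1CAF7
#3 VA=0x602601189 (w,kernel):
  [0] read 0x14 idx=24: raw=0x1F007 flags P=1 W=1 U=1 S=0
  [1] read 0x1F idx=19: raw=0x23007 flags P=1 W=1 U=1 S=0
  [2] read 0x23 idx=1: raw=0x26007 flags P=1 W=1 U=1 S=0
  → PA=0x26189  (3 entries read)
#4 VA=0x5432109A7 (w,user):
  [0] read 0x14 idx=21: raw=0x29007 flags P=1 W=1 U=1 S=0
  [1] read 0x29 idx=25: raw=0x2C007 flags P=1 W=1 U=1 S=0
  [2] read 0x2C idx=16: raw=0x2F007 flags P=1 W=1 U=1 S=0
  → PA=0x2F9A7  (3 entries read)
#5 VA=0x34000084F (r,kernel):
  [0] read 0x14 idx=13: raw=0x31087 flags P=1 W=1 U=1 S=1
  → PA=0x3184F (huge @L0)  (1 entries read)
#6 VA=0x3C00003A9 (w,kernel):
  [0] read 0x14 idx=15: raw=0x34087 flags P=1 W=1 U=1 S=1
  → PA=0x343A9 (huge @L0)  (1 entries read)

Access #2 PA: 0x1CAF7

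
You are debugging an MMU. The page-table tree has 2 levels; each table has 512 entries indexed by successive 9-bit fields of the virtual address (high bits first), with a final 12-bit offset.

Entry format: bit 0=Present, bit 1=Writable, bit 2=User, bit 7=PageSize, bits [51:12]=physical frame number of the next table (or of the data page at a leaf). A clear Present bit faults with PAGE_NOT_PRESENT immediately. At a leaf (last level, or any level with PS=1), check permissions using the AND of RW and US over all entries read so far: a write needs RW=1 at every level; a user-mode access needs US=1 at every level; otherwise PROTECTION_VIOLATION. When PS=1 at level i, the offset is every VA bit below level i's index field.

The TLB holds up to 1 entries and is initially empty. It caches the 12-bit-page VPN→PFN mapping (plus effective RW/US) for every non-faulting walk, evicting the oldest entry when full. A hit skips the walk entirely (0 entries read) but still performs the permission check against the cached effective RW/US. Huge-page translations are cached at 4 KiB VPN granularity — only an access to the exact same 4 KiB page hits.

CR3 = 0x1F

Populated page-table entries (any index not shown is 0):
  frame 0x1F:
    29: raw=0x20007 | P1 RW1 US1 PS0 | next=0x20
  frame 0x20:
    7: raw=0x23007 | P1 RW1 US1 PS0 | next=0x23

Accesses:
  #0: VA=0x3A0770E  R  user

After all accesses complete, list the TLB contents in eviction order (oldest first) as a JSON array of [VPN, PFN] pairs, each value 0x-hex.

Per-access translation:
#0 VA=0x3A0770E (r,user):
  L0: frame=0x1F idx=29 entry=0x20007 [P=1 RW=1 US=1 PS=0]
  L1: frame=0x20 idx=7 entry=0x23007 [P=1 RW=1 US=1 PS=0]
  → PA=0x2370E  (2 entries read)

TLB: [["0x3A07", "0x23"]]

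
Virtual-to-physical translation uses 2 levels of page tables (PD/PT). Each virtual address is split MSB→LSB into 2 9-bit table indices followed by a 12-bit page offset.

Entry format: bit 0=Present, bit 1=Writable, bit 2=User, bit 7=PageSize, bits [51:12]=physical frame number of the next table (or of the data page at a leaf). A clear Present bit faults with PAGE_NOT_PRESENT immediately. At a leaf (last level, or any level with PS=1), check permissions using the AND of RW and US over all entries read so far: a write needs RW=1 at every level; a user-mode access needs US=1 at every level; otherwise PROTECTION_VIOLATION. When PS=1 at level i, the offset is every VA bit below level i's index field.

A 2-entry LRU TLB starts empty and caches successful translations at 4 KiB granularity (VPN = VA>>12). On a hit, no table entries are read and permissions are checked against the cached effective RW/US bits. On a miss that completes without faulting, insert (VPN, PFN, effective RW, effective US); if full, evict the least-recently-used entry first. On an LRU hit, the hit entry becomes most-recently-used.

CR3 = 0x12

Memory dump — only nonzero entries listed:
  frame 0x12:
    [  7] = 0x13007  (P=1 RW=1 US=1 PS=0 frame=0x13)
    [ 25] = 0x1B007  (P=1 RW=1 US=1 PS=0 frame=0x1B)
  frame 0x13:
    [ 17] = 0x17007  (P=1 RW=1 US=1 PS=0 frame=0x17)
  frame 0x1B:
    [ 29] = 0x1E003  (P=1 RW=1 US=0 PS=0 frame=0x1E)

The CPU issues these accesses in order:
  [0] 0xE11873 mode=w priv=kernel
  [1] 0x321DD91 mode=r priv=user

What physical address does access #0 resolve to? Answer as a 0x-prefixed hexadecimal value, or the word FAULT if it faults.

Walk each access:
#0 VA=0xE11873 (w,kernel):
  L0: frame=0x12 idx=7 entry=0x13007 [P=1 RW=1 US=1 PS=0]
  L1: frame=0x13 idx=17 entry=0x17007 [P=1 RW=1 US=1 PS=0]
  → PA=0x17873  (2 entries read)
#1 VA=0x321DD91 (r,user):
  L0: frame=0x12 idx=25 entry=0x1B007 [P=1 RW=1 US=1 PS=0]
  L1: frame=0x1B idx=29 entry=0x1E003 [P=1 RW=1 US=0 PS=0]
  ✗ PROTECTION_VIOLATION  [2 reads]

Access #0 PA: 0x17873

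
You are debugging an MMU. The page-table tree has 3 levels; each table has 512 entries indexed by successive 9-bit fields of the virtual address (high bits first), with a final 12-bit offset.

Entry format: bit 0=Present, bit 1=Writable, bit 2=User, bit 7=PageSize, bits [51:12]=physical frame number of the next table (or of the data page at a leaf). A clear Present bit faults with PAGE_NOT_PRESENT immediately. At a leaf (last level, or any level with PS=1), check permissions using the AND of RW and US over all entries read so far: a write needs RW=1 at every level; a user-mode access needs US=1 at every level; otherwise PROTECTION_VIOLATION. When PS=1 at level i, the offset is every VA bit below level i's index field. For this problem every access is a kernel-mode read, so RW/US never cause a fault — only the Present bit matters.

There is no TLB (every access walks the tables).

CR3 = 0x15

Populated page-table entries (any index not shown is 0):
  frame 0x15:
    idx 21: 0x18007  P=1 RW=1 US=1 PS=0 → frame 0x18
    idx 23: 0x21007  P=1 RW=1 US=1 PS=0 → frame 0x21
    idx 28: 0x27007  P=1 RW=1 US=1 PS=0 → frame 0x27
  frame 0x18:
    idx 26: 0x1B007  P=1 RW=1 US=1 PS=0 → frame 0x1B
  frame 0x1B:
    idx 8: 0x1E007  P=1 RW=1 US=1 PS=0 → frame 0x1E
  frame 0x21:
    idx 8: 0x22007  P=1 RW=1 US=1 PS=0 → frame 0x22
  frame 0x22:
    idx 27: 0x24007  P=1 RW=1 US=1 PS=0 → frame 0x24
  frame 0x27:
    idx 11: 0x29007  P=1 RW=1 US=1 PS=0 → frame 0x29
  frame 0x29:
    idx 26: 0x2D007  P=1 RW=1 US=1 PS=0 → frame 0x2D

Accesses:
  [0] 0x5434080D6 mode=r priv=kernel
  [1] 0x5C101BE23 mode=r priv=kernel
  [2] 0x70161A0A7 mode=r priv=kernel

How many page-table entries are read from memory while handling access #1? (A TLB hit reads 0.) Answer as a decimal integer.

Walk each access:
#0 VA=0x5434080D6 (r,kernel):
  L0 @0x15[21] → 0x18007  P=1,RW=1,US=1,PS=0
  L1 @0x18[26] → 0x1B007  P=1,RW=1,US=1,PS=0
  L2 @0x1B[8] → 0x1E007  P=1,RW=1,US=1,PS=0
  ⇒ phys 0x1E0D6  [3 reads]
#1 VA=0x5C101BE23 (r,kernel):
  L0 @0x15[23] → 0x21007  P=1,RW=1,US=1,PS=0
  L1 @0x21[8] → 0x22007  P=1,RW=1,US=1,PS=0
  L2 @0x22[27] → 0x24007  P=1,RW=1,US=1,PS=0
  ⇒ phys 0x24E23  [3 reads]
#2 VA=0x70161A0A7 (r,kernel):
  L0 @0x15[28] → 0x27007  P=1,RW=1,US=1,PS=0
  L1 @0x27[11] → 0x29007  P=1,RW=1,US=1,PS=0
  L2 @0x29[26] → 0x2D007  P=1,RW=1,US=1,PS=0
  ⇒ phys 0x2D0A7  [3 reads]

Entries read for #1: 3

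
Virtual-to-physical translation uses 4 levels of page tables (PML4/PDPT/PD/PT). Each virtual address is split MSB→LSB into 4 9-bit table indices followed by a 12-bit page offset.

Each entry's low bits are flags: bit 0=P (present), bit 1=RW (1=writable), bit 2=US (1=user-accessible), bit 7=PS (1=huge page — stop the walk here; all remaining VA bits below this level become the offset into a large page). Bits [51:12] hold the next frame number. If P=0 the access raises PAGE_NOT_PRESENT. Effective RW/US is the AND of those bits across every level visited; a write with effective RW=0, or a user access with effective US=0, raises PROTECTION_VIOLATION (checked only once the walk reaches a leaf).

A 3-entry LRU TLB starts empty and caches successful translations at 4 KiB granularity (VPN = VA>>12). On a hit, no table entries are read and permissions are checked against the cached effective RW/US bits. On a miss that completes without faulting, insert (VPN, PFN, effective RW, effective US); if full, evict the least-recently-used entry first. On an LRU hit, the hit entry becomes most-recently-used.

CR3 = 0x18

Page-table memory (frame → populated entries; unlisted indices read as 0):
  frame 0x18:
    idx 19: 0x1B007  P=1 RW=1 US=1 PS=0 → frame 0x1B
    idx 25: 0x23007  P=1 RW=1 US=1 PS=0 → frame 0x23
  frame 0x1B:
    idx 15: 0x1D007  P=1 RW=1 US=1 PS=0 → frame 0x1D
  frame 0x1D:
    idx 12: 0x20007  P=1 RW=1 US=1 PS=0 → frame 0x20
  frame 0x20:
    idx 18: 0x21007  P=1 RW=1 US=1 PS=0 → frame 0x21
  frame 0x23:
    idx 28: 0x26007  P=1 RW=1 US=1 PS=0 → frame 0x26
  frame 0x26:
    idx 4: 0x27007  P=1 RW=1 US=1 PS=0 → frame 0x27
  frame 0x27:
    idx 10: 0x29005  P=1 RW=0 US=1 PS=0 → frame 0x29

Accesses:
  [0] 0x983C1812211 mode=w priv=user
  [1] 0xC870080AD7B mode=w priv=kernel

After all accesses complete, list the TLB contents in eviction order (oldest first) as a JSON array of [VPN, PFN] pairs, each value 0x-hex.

Trace:
#0 VA=0x983C1812211 (w,user):
  lvl0: tbl 0x18, slot 19 ⇒ 0x1B007 (P1/RW1/US1/PS0)
  lvl1: tbl 0x1B, slot 15 ⇒ 0x1D007 (P1/RW1/US1/PS0)
  lvl2: tbl 0x1D, slot 12 ⇒ 0x20007 (P1/RW1/US1/PS0)
  lvl3: tbl 0x20, slot 18 ⇒ 0x21007 (P1/RW1/US1/PS0)
  → PA=0x21211  (4 entries read)
#1 VA=0xC870080AD7B (w,kernel):
  lvl0: tbl 0x18, slot 25 ⇒ 0x23007 (P1/RW1/US1/PS0)
  lvl1: tbl 0x23, slot 28 ⇒ 0x26007 (P1/RW1/US1/PS0)
  lvl2: tbl 0x26, slot 4 ⇒ 0x27007 (P1/RW1/US1/PS0)
  lvl3: tbl 0x27, slot 10 ⇒ 0x29005 (P1/RW0/US1/PS0)
  ⇒ fault: PROTECTION_VIOLATION  — 4 lookups

TLB: [["0x983C1812", "0x21"]]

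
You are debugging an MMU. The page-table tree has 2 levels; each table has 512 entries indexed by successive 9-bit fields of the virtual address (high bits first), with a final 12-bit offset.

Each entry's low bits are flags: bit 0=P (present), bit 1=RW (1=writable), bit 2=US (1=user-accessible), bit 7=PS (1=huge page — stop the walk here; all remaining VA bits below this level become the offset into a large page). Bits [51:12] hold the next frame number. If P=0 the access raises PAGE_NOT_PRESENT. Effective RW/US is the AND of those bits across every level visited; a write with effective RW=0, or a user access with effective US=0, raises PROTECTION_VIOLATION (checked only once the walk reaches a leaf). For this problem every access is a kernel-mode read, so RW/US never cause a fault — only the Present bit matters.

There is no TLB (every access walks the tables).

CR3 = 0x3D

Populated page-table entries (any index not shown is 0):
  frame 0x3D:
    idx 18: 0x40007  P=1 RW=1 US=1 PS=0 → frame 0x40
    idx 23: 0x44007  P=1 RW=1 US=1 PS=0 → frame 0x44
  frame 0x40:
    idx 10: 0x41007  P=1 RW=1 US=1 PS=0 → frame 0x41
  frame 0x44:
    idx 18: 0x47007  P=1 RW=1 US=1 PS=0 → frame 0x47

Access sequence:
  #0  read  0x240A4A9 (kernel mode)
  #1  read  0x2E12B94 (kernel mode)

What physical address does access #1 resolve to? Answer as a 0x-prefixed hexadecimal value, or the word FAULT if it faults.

Walk each access:
#0 VA=0x240A4A9 (r,kernel):
  [0] read 0x3D idx=18: raw=0x40007 flags P=1 W=1 U=1 S=0
  [1] read 0x40 idx=10: raw=0x41007 flags P=1 W=1 U=1 S=0
  → PA=0x414A9  (2 entries read)
#1 VA=0x2E12B94 (r,kernel):
  [0] read 0x3D idx=23: raw=0x44007 flags P=1 W=1 U=1 S=0
  [1] read 0x44 idx=18: raw=0x47007 flags P=1 W=1 U=1 S=0
  → PA=0x47B94  (2 entries read)

Access #1 PA: 0x47B94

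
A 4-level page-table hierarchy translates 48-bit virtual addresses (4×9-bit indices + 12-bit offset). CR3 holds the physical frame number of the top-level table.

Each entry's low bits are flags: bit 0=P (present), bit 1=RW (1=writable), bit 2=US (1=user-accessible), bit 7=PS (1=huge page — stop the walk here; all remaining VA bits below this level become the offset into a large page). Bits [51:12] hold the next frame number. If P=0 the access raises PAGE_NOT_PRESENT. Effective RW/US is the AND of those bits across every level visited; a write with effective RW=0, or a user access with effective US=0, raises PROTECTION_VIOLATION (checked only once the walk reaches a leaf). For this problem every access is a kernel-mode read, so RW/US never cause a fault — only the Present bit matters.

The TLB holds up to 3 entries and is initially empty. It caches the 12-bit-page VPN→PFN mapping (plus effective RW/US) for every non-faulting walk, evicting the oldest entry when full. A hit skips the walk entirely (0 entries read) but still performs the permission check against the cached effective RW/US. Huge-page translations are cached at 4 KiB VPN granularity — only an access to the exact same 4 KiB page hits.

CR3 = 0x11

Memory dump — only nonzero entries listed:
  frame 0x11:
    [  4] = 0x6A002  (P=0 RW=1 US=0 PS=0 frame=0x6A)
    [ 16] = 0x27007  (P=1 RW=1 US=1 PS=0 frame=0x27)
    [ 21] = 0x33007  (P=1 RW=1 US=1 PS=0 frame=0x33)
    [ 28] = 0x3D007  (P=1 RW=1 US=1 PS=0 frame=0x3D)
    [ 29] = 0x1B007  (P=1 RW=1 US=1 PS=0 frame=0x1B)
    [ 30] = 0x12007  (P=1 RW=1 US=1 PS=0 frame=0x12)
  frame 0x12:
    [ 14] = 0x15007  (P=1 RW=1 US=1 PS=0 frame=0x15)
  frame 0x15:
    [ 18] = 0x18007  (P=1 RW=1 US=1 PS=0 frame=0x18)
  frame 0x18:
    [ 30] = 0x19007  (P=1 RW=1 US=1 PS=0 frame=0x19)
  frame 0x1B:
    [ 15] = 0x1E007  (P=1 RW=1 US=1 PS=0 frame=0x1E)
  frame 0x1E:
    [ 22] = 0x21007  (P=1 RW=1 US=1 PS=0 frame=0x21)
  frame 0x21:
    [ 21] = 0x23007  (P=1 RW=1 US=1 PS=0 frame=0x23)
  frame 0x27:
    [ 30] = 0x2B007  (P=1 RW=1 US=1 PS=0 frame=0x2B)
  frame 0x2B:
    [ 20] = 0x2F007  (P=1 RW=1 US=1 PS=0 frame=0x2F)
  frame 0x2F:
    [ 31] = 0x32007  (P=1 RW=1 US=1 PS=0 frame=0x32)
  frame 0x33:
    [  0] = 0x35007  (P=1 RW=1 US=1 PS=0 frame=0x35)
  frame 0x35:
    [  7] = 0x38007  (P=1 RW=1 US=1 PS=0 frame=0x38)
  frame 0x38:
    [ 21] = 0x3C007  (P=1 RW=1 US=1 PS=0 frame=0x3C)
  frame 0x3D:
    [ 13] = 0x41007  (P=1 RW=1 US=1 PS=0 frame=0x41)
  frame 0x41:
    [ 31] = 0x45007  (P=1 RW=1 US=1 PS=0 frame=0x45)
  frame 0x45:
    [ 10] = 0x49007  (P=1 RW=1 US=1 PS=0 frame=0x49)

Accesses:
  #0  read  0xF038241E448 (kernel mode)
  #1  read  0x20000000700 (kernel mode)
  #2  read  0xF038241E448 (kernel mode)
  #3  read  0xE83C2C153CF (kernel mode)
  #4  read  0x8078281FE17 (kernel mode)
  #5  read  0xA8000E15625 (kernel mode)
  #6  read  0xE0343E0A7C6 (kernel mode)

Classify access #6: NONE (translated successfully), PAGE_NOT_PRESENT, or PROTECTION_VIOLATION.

Per-access translation:
#0 VA=0xF038241E448 (r,kernel):
  [0] read 0x11 idx=30: raw=0x12007 flags P=1 W=1 U=1 S=0
  [1] read 0x12 idx=14: raw=0x15007 flags P=1 W=1 U=1 S=0
  [2] read 0x15 idx=18: raw=0x18007 flags P=1 W=1 U=1 S=0
  [3] read 0x18 idx=30: raw=0x19007 flags P=1 W=1 U=1 S=0
  ✓ 0x19448  — 4 lookups
#1 VA=0x20000000700 (r,kernel):
  [0] read 0x11 idx=4: raw=0x6A002 flags P=0 W=1 U=0 S=0
  ⇒ fault: PAGE_NOT_PRESENT  — 1 lookups
#2 VA=0xF038241E448 (r,kernel):
  TLB hit vpn=0xF038241E → PA=0x19448
#3 VA=0xE83C2C153CF (r,kernel):
  [0] read 0x11 idx=29: raw=0x1B007 flags P=1 W=1 U=1 S=0
  [1] read 0x1B idx=15: raw=0x1E007 flags P=1 W=1 U=1 S=0
  [2] read 0x1E idx=22: raw=0x21007 flags P=1 W=1 U=1 S=0
  [3] read 0x21 idx=21: raw=0x23007 flags P=1 W=1 U=1 S=0
  ✓ 0x233CF  — 4 lookups
#4 VA=0x8078281FE17 (r,kernel):
  [0] read 0x11 idx=16: raw=0x27007 flags P=1 W=1 U=1 S=0
  [1] read 0x27 idx=30: raw=0x2B007 flags P=1 W=1 U=1 S=0
  [2] read 0x2B idx=20: raw=0x2F007 flags P=1 W=1 U=1 S=0
  [3] read 0x2F idx=31: raw=0x32007 flags P=1 W=1 U=1 S=0
  ✓ 0x32E17  — 4 lookups
#5 VA=0xA8000E15625 (r,kernel):
  [0] read 0x11 idx=21: raw=0x33007 flags P=1 W=1 U=1 S=0
  [1] read 0x33 idx=0: raw=0x35007 flags P=1 W=1 U=1 S=0
  [2] read 0x35 idx=7: raw=0x38007 flags P=1 W=1 U=1 S=0
  [3] read 0x38 idx=21: raw=0x3C007 flags P=1 W=1 U=1 S=0
  ✓ 0x3C625  — 4 lookups
#6 VA=0xE0343E0A7C6 (r,kernel):
  [0] read 0x11 idx=28: raw=0x3D007 flags P=1 W=1 U=1 S=0
  [1] read 0x3D idx=13: raw=0x41007 flags P=1 W=1 U=1 S=0
  [2] read 0x41 idx=31: raw=0x45007 flags P=1 W=1 U=1 S=0
  [3] read 0x45 idx=10: raw=0x49007 flags P=1 W=1 U=1 S=0
  ✓ 0x497C6  — 4 lookups

Access #6 fault: NONE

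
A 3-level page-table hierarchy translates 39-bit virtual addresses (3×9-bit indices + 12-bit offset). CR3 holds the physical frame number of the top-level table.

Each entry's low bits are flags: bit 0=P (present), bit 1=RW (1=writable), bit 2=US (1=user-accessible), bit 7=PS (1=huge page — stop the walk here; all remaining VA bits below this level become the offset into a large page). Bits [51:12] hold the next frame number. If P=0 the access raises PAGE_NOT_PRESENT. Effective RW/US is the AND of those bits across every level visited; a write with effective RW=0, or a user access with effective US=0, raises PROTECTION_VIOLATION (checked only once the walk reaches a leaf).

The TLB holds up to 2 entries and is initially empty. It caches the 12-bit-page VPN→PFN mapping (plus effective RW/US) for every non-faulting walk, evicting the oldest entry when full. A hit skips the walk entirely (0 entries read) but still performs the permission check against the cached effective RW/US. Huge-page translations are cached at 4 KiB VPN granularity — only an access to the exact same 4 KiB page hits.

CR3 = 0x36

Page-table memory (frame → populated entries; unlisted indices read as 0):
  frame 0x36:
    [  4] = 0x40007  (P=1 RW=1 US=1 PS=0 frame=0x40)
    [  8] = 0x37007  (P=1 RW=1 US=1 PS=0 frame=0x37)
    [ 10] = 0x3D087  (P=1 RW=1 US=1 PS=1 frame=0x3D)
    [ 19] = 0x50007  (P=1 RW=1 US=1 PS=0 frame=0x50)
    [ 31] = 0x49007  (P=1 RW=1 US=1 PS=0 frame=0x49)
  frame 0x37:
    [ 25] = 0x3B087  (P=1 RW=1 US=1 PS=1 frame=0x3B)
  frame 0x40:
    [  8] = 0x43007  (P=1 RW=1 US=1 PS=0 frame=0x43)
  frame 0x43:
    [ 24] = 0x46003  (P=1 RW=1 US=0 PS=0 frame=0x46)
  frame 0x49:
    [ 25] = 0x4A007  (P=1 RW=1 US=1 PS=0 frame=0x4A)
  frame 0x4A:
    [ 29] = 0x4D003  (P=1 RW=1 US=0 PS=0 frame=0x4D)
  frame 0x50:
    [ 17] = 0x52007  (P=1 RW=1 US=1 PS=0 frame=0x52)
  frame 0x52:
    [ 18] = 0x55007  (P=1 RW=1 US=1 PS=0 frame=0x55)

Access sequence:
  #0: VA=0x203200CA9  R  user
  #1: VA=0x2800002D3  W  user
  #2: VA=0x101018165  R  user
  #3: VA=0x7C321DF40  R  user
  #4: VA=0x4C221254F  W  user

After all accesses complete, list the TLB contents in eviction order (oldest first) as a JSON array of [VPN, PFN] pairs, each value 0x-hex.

Per-access translation:
#0 VA=0x203200CA9 (r,user):
  L0 @0x36[8] → 0x37007  P=1,RW=1,US=1,PS=0
  L1 @0x37[25] → 0x3B087  P=1,RW=1,US=1,PS=1
  → PA=0x3BCA9 (huge @L1)  (2 entries read)
#1 VA=0x2800002D3 (w,user):
  L0 @0x36[10] → 0x3D087  P=1,RW=1,US=1,PS=1
  → PA=0x3D2D3 (huge @L0)  (1 entries read)
#2 VA=0x101018165 (r,user):
  L0 @0x36[4] → 0x40007  P=1,RW=1,US=1,PS=0
  L1 @0x40[8] → 0x43007  P=1,RW=1,US=1,PS=0
  L2 @0x43[24] → 0x46003  P=1,RW=1,US=0,PS=0
  → PROTECTION_VIOLATION  (3 entries read)
#3 VA=0x7C321DF40 (r,user):
  L0 @0x36[31] → 0x49007  P=1,RW=1,US=1,PS=0
  L1 @0x49[25] → 0x4A007  P=1,RW=1,US=1,PS=0
  L2 @0x4A[29] → 0x4D003  P=1,RW=1,US=0,PS=0
  → PROTECTION_VIOLATION  (3 entries read)
#4 VA=0x4C221254F (w,user):
  L0 @0x36[19] → 0x50007  P=1,RW=1,US=1,PS=0
  L1 @0x50[17] → 0x52007  P=1,RW=1,US=1,PS=0
  L2 @0x52[18] → 0x55007  P=1,RW=1,US=1,PS=0
  → PA=0x5554F  (3 entries read)

TLB: [["0x280000", "0x3D"], ["0x4C2212", "0x55"]]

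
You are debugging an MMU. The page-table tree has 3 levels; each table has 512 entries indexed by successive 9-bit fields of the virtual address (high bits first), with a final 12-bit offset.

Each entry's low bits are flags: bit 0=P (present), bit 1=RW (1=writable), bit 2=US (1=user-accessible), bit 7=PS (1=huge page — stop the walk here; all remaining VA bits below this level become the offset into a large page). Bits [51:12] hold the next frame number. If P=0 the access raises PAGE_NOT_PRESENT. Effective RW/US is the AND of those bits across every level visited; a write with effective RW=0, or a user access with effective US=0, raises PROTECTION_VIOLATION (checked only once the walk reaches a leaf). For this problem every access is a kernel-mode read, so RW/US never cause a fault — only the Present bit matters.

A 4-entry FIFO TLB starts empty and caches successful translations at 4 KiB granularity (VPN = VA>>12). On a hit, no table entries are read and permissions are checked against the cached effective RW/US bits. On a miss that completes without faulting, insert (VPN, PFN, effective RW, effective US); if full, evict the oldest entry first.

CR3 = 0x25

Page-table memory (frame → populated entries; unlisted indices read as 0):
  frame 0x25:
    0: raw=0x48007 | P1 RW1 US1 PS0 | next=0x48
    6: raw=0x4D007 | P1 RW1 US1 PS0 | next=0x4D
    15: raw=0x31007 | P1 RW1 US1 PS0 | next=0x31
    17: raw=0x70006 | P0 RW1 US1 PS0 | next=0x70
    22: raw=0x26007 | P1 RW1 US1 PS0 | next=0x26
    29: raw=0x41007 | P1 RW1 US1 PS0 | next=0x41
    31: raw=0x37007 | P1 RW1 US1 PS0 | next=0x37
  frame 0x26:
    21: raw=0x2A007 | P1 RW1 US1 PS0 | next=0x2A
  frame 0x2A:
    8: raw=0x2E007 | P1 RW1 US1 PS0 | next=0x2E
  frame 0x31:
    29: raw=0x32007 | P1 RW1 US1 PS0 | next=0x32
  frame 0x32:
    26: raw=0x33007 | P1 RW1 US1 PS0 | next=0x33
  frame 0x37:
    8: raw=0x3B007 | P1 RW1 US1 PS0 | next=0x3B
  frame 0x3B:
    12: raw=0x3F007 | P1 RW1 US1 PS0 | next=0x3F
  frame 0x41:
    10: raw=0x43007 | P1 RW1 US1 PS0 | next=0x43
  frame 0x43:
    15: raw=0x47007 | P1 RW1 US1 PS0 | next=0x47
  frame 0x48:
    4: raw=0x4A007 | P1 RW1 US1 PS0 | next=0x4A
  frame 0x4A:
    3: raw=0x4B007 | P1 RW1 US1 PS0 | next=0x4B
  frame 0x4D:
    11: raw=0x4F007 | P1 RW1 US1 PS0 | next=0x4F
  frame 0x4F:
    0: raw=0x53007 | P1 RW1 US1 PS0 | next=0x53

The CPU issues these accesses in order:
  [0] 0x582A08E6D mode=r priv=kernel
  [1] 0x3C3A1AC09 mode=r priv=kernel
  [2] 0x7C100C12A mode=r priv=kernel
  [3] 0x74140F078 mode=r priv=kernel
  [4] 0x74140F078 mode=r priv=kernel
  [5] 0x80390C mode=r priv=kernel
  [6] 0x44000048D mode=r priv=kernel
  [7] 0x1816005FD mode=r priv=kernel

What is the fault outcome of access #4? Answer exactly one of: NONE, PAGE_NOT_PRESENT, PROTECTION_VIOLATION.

Per-access translation:
#0 VA=0x582A08E6D (r,kernel):
  [0] read 0x25 idx=22: raw=0x26007 flags P=1 W=1 U=1 S=0
  [1] read 0x26 idx=21: raw=0x2A007 flags P=1 W=1 U=1 S=0
  [2] read 0x2A idx=8: raw=0x2E007 flags P=1 W=1 U=1 S=0
  ✓ 0x2EE6D  — 3 lookups
#1 VA=0x3C3A1AC09 (r,kernel):
  [0] read 0x25 idx=15: raw=0x31007 flags P=1 W=1 U=1 S=0
  [1] read 0x31 idx=29: raw=0x32007 flags P=1 W=1 U=1 S=0
  [2] read 0x32 idx=26: raw=0x33007 flags P=1 W=1 U=1 S=0
  ✓ 0x33C09  — 3 lookups
#2 VA=0x7C100C12A (r,kernel):
  [0] read 0x25 idx=31: raw=0x37007 flags P=1 W=1 U=1 S=0
  [1] read 0x37 idx=8: raw=0x3B007 flags P=1 W=1 U=1 S=0
  [2] read 0x3B idx=12: raw=0x3F007 flags P=1 W=1 U=1 S=0
  ✓ 0x3F12A  — 3 lookups
#3 VA=0x74140F078 (r,kernel):
  [0] read 0x25 idx=29: raw=0x41007 flags P=1 W=1 U=1 S=0
  [1] read 0x41 idx=10: raw=0x43007 flags P=1 W=1 U=1 S=0
  [2] read 0x43 idx=15: raw=0x47007 flags P=1 W=1 U=1 S=0
  ✓ 0x47078  — 3 lookups
#4 VA=0x74140F078 (r,kernel):
  TLB hit vpn=0x74140F → PA=0x47078
#5 VA=0x80390C (r,kernel):
  [0] read 0x25 idx=0: raw=0x48007 flags P=1 W=1 U=1 S=0
  [1] read 0x48 idx=4: raw=0x4A007 flags P=1 W=1 U=1 S=0
  [2] read 0x4A idx=3: raw=0x4B007 flags P=1 W=1 U=1 S=0
  ✓ 0x4B90C  — 3 lookups
#6 VA=0x44000048D (r,kernel):
  [0] read 0x25 idx=17: raw=0x70006 flags P=0 W=1 U=1 S=0
  → PAGE_NOT_PRESENT  (1 entries read)
#7 VA=0x1816005FD (r,kernel):
  [0] read 0x25 idx=6: raw=0x4D007 flags P=1 W=1 U=1 S=0
  [1] read 0x4D idx=11: raw=0x4F007 flags P=1 W=1 U=1 S=0
  [2] read 0x4F idx=0: raw=0x53007 flags P=1 W=1 U=1 S=0
  ✓ 0x535FD  — 3 lookups

Access #4 fault: NONE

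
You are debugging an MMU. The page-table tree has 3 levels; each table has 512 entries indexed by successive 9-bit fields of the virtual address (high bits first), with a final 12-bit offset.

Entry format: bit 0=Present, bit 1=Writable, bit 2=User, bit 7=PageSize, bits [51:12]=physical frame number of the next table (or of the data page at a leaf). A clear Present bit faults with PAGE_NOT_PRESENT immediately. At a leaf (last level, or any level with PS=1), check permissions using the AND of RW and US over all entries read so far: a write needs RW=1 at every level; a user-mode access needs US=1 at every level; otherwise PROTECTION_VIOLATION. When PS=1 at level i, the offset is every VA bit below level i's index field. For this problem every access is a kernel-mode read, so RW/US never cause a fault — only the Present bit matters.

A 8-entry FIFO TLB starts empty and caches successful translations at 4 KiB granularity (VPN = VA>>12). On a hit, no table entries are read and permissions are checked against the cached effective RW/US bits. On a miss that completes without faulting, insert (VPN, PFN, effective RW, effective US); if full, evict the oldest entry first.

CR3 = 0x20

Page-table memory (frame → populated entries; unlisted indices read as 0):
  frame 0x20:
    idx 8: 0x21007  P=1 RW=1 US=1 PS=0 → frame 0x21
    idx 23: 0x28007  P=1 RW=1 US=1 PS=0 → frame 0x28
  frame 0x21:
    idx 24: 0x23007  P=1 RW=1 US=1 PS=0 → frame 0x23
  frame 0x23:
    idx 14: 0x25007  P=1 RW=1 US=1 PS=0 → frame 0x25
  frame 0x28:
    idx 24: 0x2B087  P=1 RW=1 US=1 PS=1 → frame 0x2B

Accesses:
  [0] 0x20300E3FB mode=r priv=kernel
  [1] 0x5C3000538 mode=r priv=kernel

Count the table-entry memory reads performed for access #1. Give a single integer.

Walk each access:
#0 VA=0x20300E3FB (r,kernel):
  lvl0: tbl 0x20, slot 8 ⇒ 0x21007 (P1/RW1/US1/PS0)
  lvl1: tbl 0x21, slot 24 ⇒ 0x23007 (P1/RW1/US1/PS0)
  lvl2: tbl 0x23, slot 14 ⇒ 0x25007 (P1/RW1/US1/PS0)
  → PA=0x253FB  (3 entries read)
#1 VA=0x5C3000538 (r,kernel):
  lvl0: tbl 0x20, slot 23 ⇒ 0x28007 (P1/RW1/US1/PS0)
  lvl1: tbl 0x28, slot 24 ⇒ 0x2B087 (P1/RW1/US1/PS1)
  → PA=0x2B538 (huge @L1)  (2 entries read)

Entries read for #1: 2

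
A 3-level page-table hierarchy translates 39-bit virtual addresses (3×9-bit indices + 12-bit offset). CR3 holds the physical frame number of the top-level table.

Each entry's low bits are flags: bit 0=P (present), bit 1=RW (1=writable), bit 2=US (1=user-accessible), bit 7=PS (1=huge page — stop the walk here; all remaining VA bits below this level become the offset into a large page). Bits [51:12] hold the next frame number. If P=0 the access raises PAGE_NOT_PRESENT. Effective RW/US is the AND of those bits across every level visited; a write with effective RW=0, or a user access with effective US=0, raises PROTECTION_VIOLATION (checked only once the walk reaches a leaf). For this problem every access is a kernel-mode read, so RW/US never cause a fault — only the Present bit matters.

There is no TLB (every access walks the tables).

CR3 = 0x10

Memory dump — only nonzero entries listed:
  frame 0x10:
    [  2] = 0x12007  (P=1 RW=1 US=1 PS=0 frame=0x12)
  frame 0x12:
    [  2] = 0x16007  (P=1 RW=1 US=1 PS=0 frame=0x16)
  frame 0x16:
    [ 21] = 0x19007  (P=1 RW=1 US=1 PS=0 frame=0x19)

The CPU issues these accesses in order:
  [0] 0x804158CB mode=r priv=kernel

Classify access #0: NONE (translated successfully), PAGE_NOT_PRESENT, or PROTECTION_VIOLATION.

Trace:
#0 VA=0x804158CB (r,kernel):
  L0: frame=0x10 idx=2 entry=0x12007 [P=1 RW=1 US=1 PS=0]
  L1: frame=0x12 idx=2 entry=0x16007 [P=1 RW=1 US=1 PS=0]
  L2: frame=0x16 idx=21 entry=0x19007 [P=1 RW=1 US=1 PS=0]
  ⇒ phys 0x198CB  [3 reads]

Access #0 fault: NONE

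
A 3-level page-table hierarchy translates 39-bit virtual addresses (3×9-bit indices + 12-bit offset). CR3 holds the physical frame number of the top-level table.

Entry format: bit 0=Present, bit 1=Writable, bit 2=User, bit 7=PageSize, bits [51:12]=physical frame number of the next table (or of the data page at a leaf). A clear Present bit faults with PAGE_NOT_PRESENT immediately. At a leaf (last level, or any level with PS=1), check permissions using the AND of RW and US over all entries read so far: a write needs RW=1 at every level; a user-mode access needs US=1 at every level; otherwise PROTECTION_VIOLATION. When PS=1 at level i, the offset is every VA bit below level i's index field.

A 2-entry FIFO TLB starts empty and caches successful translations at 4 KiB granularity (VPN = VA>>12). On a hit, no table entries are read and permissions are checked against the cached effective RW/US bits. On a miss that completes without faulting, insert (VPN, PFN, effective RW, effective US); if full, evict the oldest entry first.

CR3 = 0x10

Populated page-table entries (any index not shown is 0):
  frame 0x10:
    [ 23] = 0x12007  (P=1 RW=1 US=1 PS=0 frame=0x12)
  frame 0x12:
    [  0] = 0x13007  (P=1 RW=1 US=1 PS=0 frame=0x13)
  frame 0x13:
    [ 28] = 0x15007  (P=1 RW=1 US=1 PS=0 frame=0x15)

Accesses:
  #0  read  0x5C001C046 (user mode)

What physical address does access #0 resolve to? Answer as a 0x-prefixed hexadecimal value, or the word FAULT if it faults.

Trace:
#0 VA=0x5C001C046 (r,user):
  L0: frame=0x10 idx=23 entry=0x12007 [P=1 RW=1 US=1 PS=0]
  L1: frame=0x12 idx=0 entry=0x13007 [P=1 RW=1 US=1 PS=0]
  L2: frame=0x13 idx=28 entry=0x15007 [P=1 RW=1 US=1 PS=0]
  ⇒ phys 0x15046  [3 reads]

Access #0 PA: 0x15046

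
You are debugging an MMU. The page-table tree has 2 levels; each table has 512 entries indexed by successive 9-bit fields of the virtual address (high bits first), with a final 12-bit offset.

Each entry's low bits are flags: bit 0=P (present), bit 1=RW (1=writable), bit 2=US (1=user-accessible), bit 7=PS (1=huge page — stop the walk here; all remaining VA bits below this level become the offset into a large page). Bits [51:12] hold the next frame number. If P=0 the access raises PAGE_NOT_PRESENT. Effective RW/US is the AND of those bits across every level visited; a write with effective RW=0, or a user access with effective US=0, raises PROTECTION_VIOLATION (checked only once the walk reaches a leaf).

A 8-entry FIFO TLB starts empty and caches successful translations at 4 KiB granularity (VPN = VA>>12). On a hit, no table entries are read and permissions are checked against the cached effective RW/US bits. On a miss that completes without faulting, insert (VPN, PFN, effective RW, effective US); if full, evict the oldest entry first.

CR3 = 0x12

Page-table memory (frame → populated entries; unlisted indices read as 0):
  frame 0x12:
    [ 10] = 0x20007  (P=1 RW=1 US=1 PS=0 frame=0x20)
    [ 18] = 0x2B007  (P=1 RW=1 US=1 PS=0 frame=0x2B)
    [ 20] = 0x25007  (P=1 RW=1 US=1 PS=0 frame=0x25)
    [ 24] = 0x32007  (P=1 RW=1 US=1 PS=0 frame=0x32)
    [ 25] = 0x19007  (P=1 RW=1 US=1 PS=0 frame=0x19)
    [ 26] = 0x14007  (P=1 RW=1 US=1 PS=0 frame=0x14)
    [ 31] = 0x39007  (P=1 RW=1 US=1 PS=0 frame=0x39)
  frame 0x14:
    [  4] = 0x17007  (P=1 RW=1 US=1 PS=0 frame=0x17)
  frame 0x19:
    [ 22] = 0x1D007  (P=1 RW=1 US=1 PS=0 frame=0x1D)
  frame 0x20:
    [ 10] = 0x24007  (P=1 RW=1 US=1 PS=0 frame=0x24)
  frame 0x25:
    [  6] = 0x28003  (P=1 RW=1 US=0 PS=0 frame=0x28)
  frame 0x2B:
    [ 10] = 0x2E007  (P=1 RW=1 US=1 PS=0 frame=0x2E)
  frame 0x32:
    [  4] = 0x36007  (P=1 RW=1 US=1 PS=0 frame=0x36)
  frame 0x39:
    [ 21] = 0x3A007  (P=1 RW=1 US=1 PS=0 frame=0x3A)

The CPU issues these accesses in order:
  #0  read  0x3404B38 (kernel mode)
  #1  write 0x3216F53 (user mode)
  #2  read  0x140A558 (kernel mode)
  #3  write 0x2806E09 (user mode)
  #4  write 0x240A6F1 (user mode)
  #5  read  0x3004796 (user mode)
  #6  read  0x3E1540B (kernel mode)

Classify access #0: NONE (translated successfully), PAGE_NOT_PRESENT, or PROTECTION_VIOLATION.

Trace:
#0 VA=0x3404B38 (r,kernel):
  L0 @0x12[26] → 0x14007  P=1,RW=1,US=1,PS=0
  L1 @0x14[4] → 0x17007  P=1,RW=1,US=1,PS=0
  → PA=0x17B38  (2 entries read)
#1 VA=0x3216F53 (w,user):
  L0 @0x12[25] → 0x19007  P=1,RW=1,US=1,PS=0
  L1 @0x19[22] → 0x1D007  P=1,RW=1,US=1,PS=0
  → PA=0x1DF53  (2 entries read)
#2 VA=0x140A558 (r,kernel):
  L0 @0x12[10] → 0x20007  P=1,RW=1,US=1,PS=0
  L1 @0x20[10] → 0x24007  P=1,RW=1,US=1,PS=0
  → PA=0x24558  (2 entries read)
#3 VA=0x2806E09 (w,user):
  L0 @0x12[20] → 0x25007  P=1,RW=1,US=1,PS=0
  L1 @0x25[6] → 0x28003  P=1,RW=1,US=0,PS=0
  → PROTECTION_VIOLATION  (2 entries read)
#4 VA=0x240A6F1 (w,user):
  L0 @0x12[18] → 0x2B007  P=1,RW=1,US=1,PS=0
  L1 @0x2B[10] → 0x2E007  P=1,RW=1,US=1,PS=0
  → PA=0x2E6F1  (2 entries read)
#5 VA=0x3004796 (r,user):
  L0 @0x12[24] → 0x32007  P=1,RW=1,US=1,PS=0
  L1 @0x32[4] → 0x36007  P=1,RW=1,US=1,PS=0
  → PA=0x36796  (2 entries read)
#6 VA=0x3E1540B (r,kernel):
  L0 @0x12[31] → 0x39007  P=1,RW=1,US=1,PS=0
  L1 @0x39[21] → 0x3A007  P=1,RW=1,US=1,PS=0
  → PA=0x3A40B  (2 entries read)

Access #0 fault: NONE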